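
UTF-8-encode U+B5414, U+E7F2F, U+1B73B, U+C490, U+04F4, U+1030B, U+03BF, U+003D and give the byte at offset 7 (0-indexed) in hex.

U+B5414 → 4-byte form F2 B5 90 94 at offsets 0–3.
U+E7F2F → 4-byte form F3 A7 BC AF at offsets 4–7.
Offset 7 falls in char 2's range; it's byte 4 of F3 A7 BC AF = 0xAF.

0xAF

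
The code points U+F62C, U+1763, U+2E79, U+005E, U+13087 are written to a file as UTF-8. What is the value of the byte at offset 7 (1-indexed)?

1-indexed offset 7 is 0-indexed offset 6.
U+F62C → 3-byte form EF 98 AC at offsets 0–2.
U+1763 → 3-byte form E1 9D A3 at offsets 3–5.
U+2E79 → 3-byte form E2 B9 B9 at offsets 6–8.
Offset 6 falls in char 3's range; it's byte 1 of E2 B9 B9 = 0xE2.

0xE2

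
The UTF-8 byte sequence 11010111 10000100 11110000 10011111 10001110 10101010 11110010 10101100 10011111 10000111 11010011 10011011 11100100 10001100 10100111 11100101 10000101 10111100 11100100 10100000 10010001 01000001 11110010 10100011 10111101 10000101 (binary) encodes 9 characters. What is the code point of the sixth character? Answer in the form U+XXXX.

U+517C

Offset 0: leading byte 0xD7 = 11010111 → 2-byte char #1 = D7 84.
Offset 2: leading byte 0xF0 = 11110000 → 4-byte char #2 = F0 9F 8E AA.
Offset 6: leading byte 0xF2 = 11110010 → 4-byte char #3 = F2 AC 9F 87.
Offset 10: leading byte 0xD3 = 11010011 → 2-byte char #4 = D3 9B.
Offset 12: leading byte 0xE4 = 11100100 → 3-byte char #5 = E4 8C A7.
Offset 15: leading byte 0xE5 = 11100101 → 3-byte char #6 = E5 85 BC.
Leading byte 0xE5 = 11100101 matches 1110xxxx → 3-byte sequence.
Byte 1: 0xE5 = 11100101, payload 0101 (4 bits).
Byte 2: 0x85 = 10000101 (10xxxxxx ✓), payload 000101.
Byte 3: 0xBC = 10111100 (10xxxxxx ✓), payload 111100.
Concatenate: 0101000101111100 = 0x517C (16 bits → U+517C).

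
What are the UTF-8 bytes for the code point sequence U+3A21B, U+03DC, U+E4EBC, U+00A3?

F0 BA 88 9B CF 9C F3 A4 BA BC C2 A3

U+3A21B: 4-byte form → F0 BA 88 9B.
U+03DC: 2-byte form → CF 9C.
U+E4EBC: 4-byte form → F3 A4 BA BC.
U+00A3: 2-byte form → C2 A3.
Concatenated (12 bytes): F0 BA 88 9B CF 9C F3 A4 BA BC C2 A3.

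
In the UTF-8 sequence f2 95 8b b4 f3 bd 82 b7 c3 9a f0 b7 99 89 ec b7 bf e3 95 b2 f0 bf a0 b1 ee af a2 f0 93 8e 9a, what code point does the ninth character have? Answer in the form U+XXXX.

U+1339A

Offset 0: leading byte 0xF2 = 11110010 → 4-byte char #1 = F2 95 8B B4.
Offset 4: leading byte 0xF3 = 11110011 → 4-byte char #2 = F3 BD 82 B7.
Offset 8: leading byte 0xC3 = 11000011 → 2-byte char #3 = C3 9A.
Offset 10: leading byte 0xF0 = 11110000 → 4-byte char #4 = F0 B7 99 89.
Offset 14: leading byte 0xEC = 11101100 → 3-byte char #5 = EC B7 BF.
Offset 17: leading byte 0xE3 = 11100011 → 3-byte char #6 = E3 95 B2.
Offset 20: leading byte 0xF0 = 11110000 → 4-byte char #7 = F0 BF A0 B1.
Offset 24: leading byte 0xEE = 11101110 → 3-byte char #8 = EE AF A2.
Offset 27: leading byte 0xF0 = 11110000 → 4-byte char #9 = F0 93 8E 9A.
Leading byte 0xF0 = 11110000 matches 11110xxx → 4-byte sequence.
Byte 1: 0xF0 = 11110000, payload 000 (3 bits).
Byte 2: 0x93 = 10010011 (10xxxxxx ✓), payload 010011.
Byte 3: 0x8E = 10001110 (10xxxxxx ✓), payload 001110.
Byte 4: 0x9A = 10011010 (10xxxxxx ✓), payload 011010.
Concatenate: 000010011001110011010 = 0x1339A (21 bits → U+1339A).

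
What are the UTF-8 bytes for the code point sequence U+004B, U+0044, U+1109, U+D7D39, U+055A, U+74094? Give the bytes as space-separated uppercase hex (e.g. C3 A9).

4B 44 E1 84 89 F3 97 B4 B9 D5 9A F1 B4 82 94

U+004B: 1-byte form → 4B.
U+0044: 1-byte form → 44.
U+1109: 3-byte form → E1 84 89.
U+D7D39: 4-byte form → F3 97 B4 B9.
U+055A: 2-byte form → D5 9A.
U+74094: 4-byte form → F1 B4 82 94.
Concatenated (15 bytes): 4B 44 E1 84 89 F3 97 B4 B9 D5 9A F1 B4 82 94.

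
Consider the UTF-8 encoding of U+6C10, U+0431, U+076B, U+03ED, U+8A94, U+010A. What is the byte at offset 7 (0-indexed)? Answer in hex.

U+6C10 → 3-byte form E6 B0 90 at offsets 0–2.
U+0431 → 2-byte form D0 B1 at offsets 3–4.
U+076B → 2-byte form DD AB at offsets 5–6.
U+03ED → 2-byte form CF AD at offsets 7–8.
Offset 7 falls in char 4's range; it's byte 1 of CF AD = 0xCF.

0xCF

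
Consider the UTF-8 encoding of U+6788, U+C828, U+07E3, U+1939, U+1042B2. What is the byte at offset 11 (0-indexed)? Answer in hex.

U+6788 → 3-byte form E6 9E 88 at offsets 0–2.
U+C828 → 3-byte form EC A0 A8 at offsets 3–5.
U+07E3 → 2-byte form DF A3 at offsets 6–7.
U+1939 → 3-byte form E1 A4 B9 at offsets 8–10.
U+1042B2 → 4-byte form F4 84 8A B2 at offsets 11–14.
Offset 11 falls in char 5's range; it's byte 1 of F4 84 8A B2 = 0xF4.

0xF4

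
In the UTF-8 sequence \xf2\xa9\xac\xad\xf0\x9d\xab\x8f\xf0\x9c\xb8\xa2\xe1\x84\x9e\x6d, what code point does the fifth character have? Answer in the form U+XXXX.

U+006D

Offset 0: leading byte 0xF2 = 11110010 → 4-byte char #1 = F2 A9 AC AD.
Offset 4: leading byte 0xF0 = 11110000 → 4-byte char #2 = F0 9D AB 8F.
Offset 8: leading byte 0xF0 = 11110000 → 4-byte char #3 = F0 9C B8 A2.
Offset 12: leading byte 0xE1 = 11100001 → 3-byte char #4 = E1 84 9E.
Offset 15: leading byte 0x6D = 01101101 → 1-byte char #5 = 6D.
Leading byte 0x6D = 01101101 matches 0xxxxxxx → 1-byte sequence.
Byte 1: 0x6D = 01101101, payload 1101101 (7 bits).
Concatenate: 1101101 = 0x6D (7 bits → U+006D).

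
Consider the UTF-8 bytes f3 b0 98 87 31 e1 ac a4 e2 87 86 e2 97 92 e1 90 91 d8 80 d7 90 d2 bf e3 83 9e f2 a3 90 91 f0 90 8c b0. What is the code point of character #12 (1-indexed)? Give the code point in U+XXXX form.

Offset 0: leading byte 0xF3 = 11110011 → 4-byte char #1 = F3 B0 98 87.
Offset 4: leading byte 0x31 = 00110001 → 1-byte char #2 = 31.
Offset 5: leading byte 0xE1 = 11100001 → 3-byte char #3 = E1 AC A4.
Offset 8: leading byte 0xE2 = 11100010 → 3-byte char #4 = E2 87 86.
Offset 11: leading byte 0xE2 = 11100010 → 3-byte char #5 = E2 97 92.
Offset 14: leading byte 0xE1 = 11100001 → 3-byte char #6 = E1 90 91.
Offset 17: leading byte 0xD8 = 11011000 → 2-byte char #7 = D8 80.
Offset 19: leading byte 0xD7 = 11010111 → 2-byte char #8 = D7 90.
Offset 21: leading byte 0xD2 = 11010010 → 2-byte char #9 = D2 BF.
Offset 23: leading byte 0xE3 = 11100011 → 3-byte char #10 = E3 83 9E.
Offset 26: leading byte 0xF2 = 11110010 → 4-byte char #11 = F2 A3 90 91.
Offset 30: leading byte 0xF0 = 11110000 → 4-byte char #12 = F0 90 8C B0.
Leading byte 0xF0 = 11110000 matches 11110xxx → 4-byte sequence.
Byte 1: 0xF0 = 11110000, payload 000 (3 bits).
Byte 2: 0x90 = 10010000 (10xxxxxx ✓), payload 010000.
Byte 3: 0x8C = 10001100 (10xxxxxx ✓), payload 001100.
Byte 4: 0xB0 = 10110000 (10xxxxxx ✓), payload 110000.
Concatenate: 000010000001100110000 = 0x10330 (21 bits → U+10330).

U+10330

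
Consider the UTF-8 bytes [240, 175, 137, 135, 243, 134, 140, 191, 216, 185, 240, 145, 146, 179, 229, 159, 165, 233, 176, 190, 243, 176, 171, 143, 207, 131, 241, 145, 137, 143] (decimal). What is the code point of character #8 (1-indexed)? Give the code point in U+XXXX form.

U+03C3

Offset 0: leading byte 0xF0 = 11110000 → 4-byte char #1 = F0 AF 89 87.
Offset 4: leading byte 0xF3 = 11110011 → 4-byte char #2 = F3 86 8C BF.
Offset 8: leading byte 0xD8 = 11011000 → 2-byte char #3 = D8 B9.
Offset 10: leading byte 0xF0 = 11110000 → 4-byte char #4 = F0 91 92 B3.
Offset 14: leading byte 0xE5 = 11100101 → 3-byte char #5 = E5 9F A5.
Offset 17: leading byte 0xE9 = 11101001 → 3-byte char #6 = E9 B0 BE.
Offset 20: leading byte 0xF3 = 11110011 → 4-byte char #7 = F3 B0 AB 8F.
Offset 24: leading byte 0xCF = 11001111 → 2-byte char #8 = CF 83.
Leading byte 0xCF = 11001111 matches 110xxxxx → 2-byte sequence.
Byte 1: 0xCF = 11001111, payload 01111 (5 bits).
Byte 2: 0x83 = 10000011 (10xxxxxx ✓), payload 000011.
Concatenate: 01111000011 = 0x3C3 (11 bits → U+03C3).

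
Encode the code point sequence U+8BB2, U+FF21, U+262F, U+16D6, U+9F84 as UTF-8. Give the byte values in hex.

E8 AE B2 EF BC A1 E2 98 AF E1 9B 96 E9 BE 84

U+8BB2: 3-byte form → E8 AE B2.
U+FF21: 3-byte form → EF BC A1.
U+262F: 3-byte form → E2 98 AF.
U+16D6: 3-byte form → E1 9B 96.
U+9F84: 3-byte form → E9 BE 84.
Concatenated (15 bytes): E8 AE B2 EF BC A1 E2 98 AF E1 9B 96 E9 BE 84.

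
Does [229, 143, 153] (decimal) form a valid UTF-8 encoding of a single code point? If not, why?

valid

Leading byte 0xE5 = 11100101 → 3-byte form.
Continuation bytes 0x8F=10001111, 0x99=10011001 all match 10xxxxxx.
Decoded value 0x53D9 is ≥ 0x800 (shortest form) and not a surrogate.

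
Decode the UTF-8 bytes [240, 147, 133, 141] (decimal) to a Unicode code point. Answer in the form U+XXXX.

U+1314D

Leading byte 0xF0 = 11110000 matches 11110xxx → 4-byte sequence.
Byte 1: 0xF0 = 11110000, payload 000 (3 bits).
Byte 2: 0x93 = 10010011 (10xxxxxx ✓), payload 010011.
Byte 3: 0x85 = 10000101 (10xxxxxx ✓), payload 000101.
Byte 4: 0x8D = 10001101 (10xxxxxx ✓), payload 001101.
Concatenate: 000010011000101001101 = 0x1314D (21 bits → U+1314D).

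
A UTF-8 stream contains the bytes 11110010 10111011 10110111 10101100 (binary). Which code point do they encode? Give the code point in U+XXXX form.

U+BBDEC

Leading byte 0xF2 = 11110010 matches 11110xxx → 4-byte sequence.
Byte 1: 0xF2 = 11110010, payload 010 (3 bits).
Byte 2: 0xBB = 10111011 (10xxxxxx ✓), payload 111011.
Byte 3: 0xB7 = 10110111 (10xxxxxx ✓), payload 110111.
Byte 4: 0xAC = 10101100 (10xxxxxx ✓), payload 101100.
Concatenate: 010111011110111101100 = 0xBBDEC (21 bits → U+BBDEC).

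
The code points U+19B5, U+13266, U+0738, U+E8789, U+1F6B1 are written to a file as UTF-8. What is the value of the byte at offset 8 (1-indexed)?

0xDC

1-indexed offset 8 is 0-indexed offset 7.
U+19B5 → 3-byte form E1 A6 B5 at offsets 0–2.
U+13266 → 4-byte form F0 93 89 A6 at offsets 3–6.
U+0738 → 2-byte form DC B8 at offsets 7–8.
Offset 7 falls in char 3's range; it's byte 1 of DC B8 = 0xDC.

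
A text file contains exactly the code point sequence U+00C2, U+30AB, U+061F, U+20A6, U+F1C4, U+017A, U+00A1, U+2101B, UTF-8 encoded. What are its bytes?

C3 82 E3 82 AB D8 9F E2 82 A6 EF 87 84 C5 BA C2 A1 F0 A1 80 9B

U+00C2: 2-byte form → C3 82.
U+30AB: 3-byte form → E3 82 AB.
U+061F: 2-byte form → D8 9F.
U+20A6: 3-byte form → E2 82 A6.
U+F1C4: 3-byte form → EF 87 84.
U+017A: 2-byte form → C5 BA.
U+00A1: 2-byte form → C2 A1.
U+2101B: 4-byte form → F0 A1 80 9B.
Concatenated (21 bytes): C3 82 E3 82 AB D8 9F E2 82 A6 EF 87 84 C5 BA C2 A1 F0 A1 80 9B.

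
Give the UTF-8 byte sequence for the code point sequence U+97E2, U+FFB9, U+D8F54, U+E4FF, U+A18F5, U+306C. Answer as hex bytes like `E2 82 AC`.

E9 9F A2 EF BE B9 F3 98 BD 94 EE 93 BF F2 A1 A3 B5 E3 81 AC

U+97E2: 3-byte form → E9 9F A2.
U+FFB9: 3-byte form → EF BE B9.
U+D8F54: 4-byte form → F3 98 BD 94.
U+E4FF: 3-byte form → EE 93 BF.
U+A18F5: 4-byte form → F2 A1 A3 B5.
U+306C: 3-byte form → E3 81 AC.
Concatenated (20 bytes): E9 9F A2 EF BE B9 F3 98 BD 94 EE 93 BF F2 A1 A3 B5 E3 81 AC.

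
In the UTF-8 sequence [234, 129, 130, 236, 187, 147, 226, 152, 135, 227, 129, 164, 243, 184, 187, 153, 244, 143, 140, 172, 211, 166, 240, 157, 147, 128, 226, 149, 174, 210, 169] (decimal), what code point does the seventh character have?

U+04E6

Offset 0: leading byte 0xEA = 11101010 → 3-byte char #1 = EA 81 82.
Offset 3: leading byte 0xEC = 11101100 → 3-byte char #2 = EC BB 93.
Offset 6: leading byte 0xE2 = 11100010 → 3-byte char #3 = E2 98 87.
Offset 9: leading byte 0xE3 = 11100011 → 3-byte char #4 = E3 81 A4.
Offset 12: leading byte 0xF3 = 11110011 → 4-byte char #5 = F3 B8 BB 99.
Offset 16: leading byte 0xF4 = 11110100 → 4-byte char #6 = F4 8F 8C AC.
Offset 20: leading byte 0xD3 = 11010011 → 2-byte char #7 = D3 A6.
Leading byte 0xD3 = 11010011 matches 110xxxxx → 2-byte sequence.
Byte 1: 0xD3 = 11010011, payload 10011 (5 bits).
Byte 2: 0xA6 = 10100110 (10xxxxxx ✓), payload 100110.
Concatenate: 10011100110 = 0x4E6 (11 bits → U+04E6).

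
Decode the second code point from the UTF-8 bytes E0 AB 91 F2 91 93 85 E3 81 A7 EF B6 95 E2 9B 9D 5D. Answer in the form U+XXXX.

Offset 0: leading byte 0xE0 = 11100000 → 3-byte char #1 = E0 AB 91.
Offset 3: leading byte 0xF2 = 11110010 → 4-byte char #2 = F2 91 93 85.
Leading byte 0xF2 = 11110010 matches 11110xxx → 4-byte sequence.
Byte 1: 0xF2 = 11110010, payload 010 (3 bits).
Byte 2: 0x91 = 10010001 (10xxxxxx ✓), payload 010001.
Byte 3: 0x93 = 10010011 (10xxxxxx ✓), payload 010011.
Byte 4: 0x85 = 10000101 (10xxxxxx ✓), payload 000101.
Concatenate: 010010001010011000101 = 0x914C5 (21 bits → U+914C5).

U+914C5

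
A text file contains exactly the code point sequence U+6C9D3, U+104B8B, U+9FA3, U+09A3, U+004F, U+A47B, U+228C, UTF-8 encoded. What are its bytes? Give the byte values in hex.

F1 AC A7 93 F4 84 AE 8B E9 BE A3 E0 A6 A3 4F EA 91 BB E2 8A 8C

U+6C9D3: 4-byte form → F1 AC A7 93.
U+104B8B: 4-byte form → F4 84 AE 8B.
U+9FA3: 3-byte form → E9 BE A3.
U+09A3: 3-byte form → E0 A6 A3.
U+004F: 1-byte form → 4F.
U+A47B: 3-byte form → EA 91 BB.
U+228C: 3-byte form → E2 8A 8C.
Concatenated (21 bytes): F1 AC A7 93 F4 84 AE 8B E9 BE A3 E0 A6 A3 4F EA 91 BB E2 8A 8C.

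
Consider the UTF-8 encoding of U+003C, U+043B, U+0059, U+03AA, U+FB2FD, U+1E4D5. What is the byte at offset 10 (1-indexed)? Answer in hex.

1-indexed offset 10 is 0-indexed offset 9.
U+003C → 1-byte form 3C at offsets 0–0.
U+043B → 2-byte form D0 BB at offsets 1–2.
U+0059 → 1-byte form 59 at offsets 3–3.
U+03AA → 2-byte form CE AA at offsets 4–5.
U+FB2FD → 4-byte form F3 BB 8B BD at offsets 6–9.
Offset 9 falls in char 5's range; it's byte 4 of F3 BB 8B BD = 0xBD.

0xBD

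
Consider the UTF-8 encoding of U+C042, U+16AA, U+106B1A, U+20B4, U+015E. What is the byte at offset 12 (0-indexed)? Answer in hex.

0xB4

U+C042 → 3-byte form EC 81 82 at offsets 0–2.
U+16AA → 3-byte form E1 9A AA at offsets 3–5.
U+106B1A → 4-byte form F4 86 AC 9A at offsets 6–9.
U+20B4 → 3-byte form E2 82 B4 at offsets 10–12.
Offset 12 falls in char 4's range; it's byte 3 of E2 82 B4 = 0xB4.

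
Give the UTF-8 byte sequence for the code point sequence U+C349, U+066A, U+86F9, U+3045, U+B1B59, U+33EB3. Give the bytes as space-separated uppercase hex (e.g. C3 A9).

EC 8D 89 D9 AA E8 9B B9 E3 81 85 F2 B1 AD 99 F0 B3 BA B3

U+C349: 3-byte form → EC 8D 89.
U+066A: 2-byte form → D9 AA.
U+86F9: 3-byte form → E8 9B B9.
U+3045: 3-byte form → E3 81 85.
U+B1B59: 4-byte form → F2 B1 AD 99.
U+33EB3: 4-byte form → F0 B3 BA B3.
Concatenated (19 bytes): EC 8D 89 D9 AA E8 9B B9 E3 81 85 F2 B1 AD 99 F0 B3 BA B3.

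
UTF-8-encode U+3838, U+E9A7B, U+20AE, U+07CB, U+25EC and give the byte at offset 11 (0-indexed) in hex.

0x8B

U+3838 → 3-byte form E3 A0 B8 at offsets 0–2.
U+E9A7B → 4-byte form F3 A9 A9 BB at offsets 3–6.
U+20AE → 3-byte form E2 82 AE at offsets 7–9.
U+07CB → 2-byte form DF 8B at offsets 10–11.
Offset 11 falls in char 4's range; it's byte 2 of DF 8B = 0x8B.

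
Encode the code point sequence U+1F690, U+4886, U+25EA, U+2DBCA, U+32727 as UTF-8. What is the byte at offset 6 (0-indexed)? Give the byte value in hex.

U+1F690 → 4-byte form F0 9F 9A 90 at offsets 0–3.
U+4886 → 3-byte form E4 A2 86 at offsets 4–6.
Offset 6 falls in char 2's range; it's byte 3 of E4 A2 86 = 0x86.

0x86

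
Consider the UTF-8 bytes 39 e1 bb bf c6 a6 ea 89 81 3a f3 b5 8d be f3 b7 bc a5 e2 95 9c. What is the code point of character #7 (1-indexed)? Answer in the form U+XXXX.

U+F7F25

Offset 0: leading byte 0x39 = 00111001 → 1-byte char #1 = 39.
Offset 1: leading byte 0xE1 = 11100001 → 3-byte char #2 = E1 BB BF.
Offset 4: leading byte 0xC6 = 11000110 → 2-byte char #3 = C6 A6.
Offset 6: leading byte 0xEA = 11101010 → 3-byte char #4 = EA 89 81.
Offset 9: leading byte 0x3A = 00111010 → 1-byte char #5 = 3A.
Offset 10: leading byte 0xF3 = 11110011 → 4-byte char #6 = F3 B5 8D BE.
Offset 14: leading byte 0xF3 = 11110011 → 4-byte char #7 = F3 B7 BC A5.
Leading byte 0xF3 = 11110011 matches 11110xxx → 4-byte sequence.
Byte 1: 0xF3 = 11110011, payload 011 (3 bits).
Byte 2: 0xB7 = 10110111 (10xxxxxx ✓), payload 110111.
Byte 3: 0xBC = 10111100 (10xxxxxx ✓), payload 111100.
Byte 4: 0xA5 = 10100101 (10xxxxxx ✓), payload 100101.
Concatenate: 011110111111100100101 = 0xF7F25 (21 bits → U+F7F25).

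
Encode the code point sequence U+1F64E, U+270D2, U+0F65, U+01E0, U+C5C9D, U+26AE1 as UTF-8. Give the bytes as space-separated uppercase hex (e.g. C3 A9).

U+1F64E: 4-byte form → F0 9F 99 8E.
U+270D2: 4-byte form → F0 A7 83 92.
U+0F65: 3-byte form → E0 BD A5.
U+01E0: 2-byte form → C7 A0.
U+C5C9D: 4-byte form → F3 85 B2 9D.
U+26AE1: 4-byte form → F0 A6 AB A1.
Concatenated (21 bytes): F0 9F 99 8E F0 A7 83 92 E0 BD A5 C7 A0 F3 85 B2 9D F0 A6 AB A1.

F0 9F 99 8E F0 A7 83 92 E0 BD A5 C7 A0 F3 85 B2 9D F0 A6 AB A1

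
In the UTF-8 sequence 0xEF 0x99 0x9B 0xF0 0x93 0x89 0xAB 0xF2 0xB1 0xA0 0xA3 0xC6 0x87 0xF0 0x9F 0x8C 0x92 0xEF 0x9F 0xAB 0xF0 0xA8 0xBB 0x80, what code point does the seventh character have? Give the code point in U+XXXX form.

Offset 0: leading byte 0xEF = 11101111 → 3-byte char #1 = EF 99 9B.
Offset 3: leading byte 0xF0 = 11110000 → 4-byte char #2 = F0 93 89 AB.
Offset 7: leading byte 0xF2 = 11110010 → 4-byte char #3 = F2 B1 A0 A3.
Offset 11: leading byte 0xC6 = 11000110 → 2-byte char #4 = C6 87.
Offset 13: leading byte 0xF0 = 11110000 → 4-byte char #5 = F0 9F 8C 92.
Offset 17: leading byte 0xEF = 11101111 → 3-byte char #6 = EF 9F AB.
Offset 20: leading byte 0xF0 = 11110000 → 4-byte char #7 = F0 A8 BB 80.
Leading byte 0xF0 = 11110000 matches 11110xxx → 4-byte sequence.
Byte 1: 0xF0 = 11110000, payload 000 (3 bits).
Byte 2: 0xA8 = 10101000 (10xxxxxx ✓), payload 101000.
Byte 3: 0xBB = 10111011 (10xxxxxx ✓), payload 111011.
Byte 4: 0x80 = 10000000 (10xxxxxx ✓), payload 000000.
Concatenate: 000101000111011000000 = 0x28EC0 (21 bits → U+28EC0).

U+28EC0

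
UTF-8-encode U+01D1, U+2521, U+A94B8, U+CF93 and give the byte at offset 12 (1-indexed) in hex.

1-indexed offset 12 is 0-indexed offset 11.
U+01D1 → 2-byte form C7 91 at offsets 0–1.
U+2521 → 3-byte form E2 94 A1 at offsets 2–4.
U+A94B8 → 4-byte form F2 A9 92 B8 at offsets 5–8.
U+CF93 → 3-byte form EC BE 93 at offsets 9–11.
Offset 11 falls in char 4's range; it's byte 3 of EC BE 93 = 0x93.

0x93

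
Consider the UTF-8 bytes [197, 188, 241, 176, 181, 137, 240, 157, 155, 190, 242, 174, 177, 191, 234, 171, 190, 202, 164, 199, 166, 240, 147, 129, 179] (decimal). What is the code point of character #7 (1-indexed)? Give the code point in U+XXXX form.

Offset 0: leading byte 0xC5 = 11000101 → 2-byte char #1 = C5 BC.
Offset 2: leading byte 0xF1 = 11110001 → 4-byte char #2 = F1 B0 B5 89.
Offset 6: leading byte 0xF0 = 11110000 → 4-byte char #3 = F0 9D 9B BE.
Offset 10: leading byte 0xF2 = 11110010 → 4-byte char #4 = F2 AE B1 BF.
Offset 14: leading byte 0xEA = 11101010 → 3-byte char #5 = EA AB BE.
Offset 17: leading byte 0xCA = 11001010 → 2-byte char #6 = CA A4.
Offset 19: leading byte 0xC7 = 11000111 → 2-byte char #7 = C7 A6.
Leading byte 0xC7 = 11000111 matches 110xxxxx → 2-byte sequence.
Byte 1: 0xC7 = 11000111, payload 00111 (5 bits).
Byte 2: 0xA6 = 10100110 (10xxxxxx ✓), payload 100110.
Concatenate: 00111100110 = 0x1E6 (11 bits → U+01E6).

U+01E6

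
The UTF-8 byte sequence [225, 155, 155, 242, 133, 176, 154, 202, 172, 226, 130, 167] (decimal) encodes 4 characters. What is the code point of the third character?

Offset 0: leading byte 0xE1 = 11100001 → 3-byte char #1 = E1 9B 9B.
Offset 3: leading byte 0xF2 = 11110010 → 4-byte char #2 = F2 85 B0 9A.
Offset 7: leading byte 0xCA = 11001010 → 2-byte char #3 = CA AC.
Leading byte 0xCA = 11001010 matches 110xxxxx → 2-byte sequence.
Byte 1: 0xCA = 11001010, payload 01010 (5 bits).
Byte 2: 0xAC = 10101100 (10xxxxxx ✓), payload 101100.
Concatenate: 01010101100 = 0x2AC (11 bits → U+02AC).

U+02AC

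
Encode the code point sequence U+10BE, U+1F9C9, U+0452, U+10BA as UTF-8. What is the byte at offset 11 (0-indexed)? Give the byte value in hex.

0xBA

U+10BE → 3-byte form E1 82 BE at offsets 0–2.
U+1F9C9 → 4-byte form F0 9F A7 89 at offsets 3–6.
U+0452 → 2-byte form D1 92 at offsets 7–8.
U+10BA → 3-byte form E1 82 BA at offsets 9–11.
Offset 11 falls in char 4's range; it's byte 3 of E1 82 BA = 0xBA.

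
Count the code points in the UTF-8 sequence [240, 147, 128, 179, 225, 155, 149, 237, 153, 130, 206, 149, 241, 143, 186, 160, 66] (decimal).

Byte at offset 0: 0xF0 = 11110000 → 4-byte char (#1). Advance 4.
Byte at offset 4: 0xE1 = 11100001 → 3-byte char (#2). Advance 3.
Byte at offset 7: 0xED = 11101101 → 3-byte char (#3). Advance 3.
Byte at offset 10: 0xCE = 11001110 → 2-byte char (#4). Advance 2.
Byte at offset 12: 0xF1 = 11110001 → 4-byte char (#5). Advance 4.
Byte at offset 16: 0x42 = 01000010 → 1-byte char (#6). Advance 1.
Reached end at offset 17 after 6 code points.

6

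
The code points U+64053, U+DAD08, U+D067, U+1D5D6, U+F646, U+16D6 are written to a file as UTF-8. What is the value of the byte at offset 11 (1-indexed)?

1-indexed offset 11 is 0-indexed offset 10.
U+64053 → 4-byte form F1 A4 81 93 at offsets 0–3.
U+DAD08 → 4-byte form F3 9A B4 88 at offsets 4–7.
U+D067 → 3-byte form ED 81 A7 at offsets 8–10.
Offset 10 falls in char 3's range; it's byte 3 of ED 81 A7 = 0xA7.

0xA7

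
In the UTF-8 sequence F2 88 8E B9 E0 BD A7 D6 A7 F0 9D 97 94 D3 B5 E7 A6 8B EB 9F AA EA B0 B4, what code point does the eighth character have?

Offset 0: leading byte 0xF2 = 11110010 → 4-byte char #1 = F2 88 8E B9.
Offset 4: leading byte 0xE0 = 11100000 → 3-byte char #2 = E0 BD A7.
Offset 7: leading byte 0xD6 = 11010110 → 2-byte char #3 = D6 A7.
Offset 9: leading byte 0xF0 = 11110000 → 4-byte char #4 = F0 9D 97 94.
Offset 13: leading byte 0xD3 = 11010011 → 2-byte char #5 = D3 B5.
Offset 15: leading byte 0xE7 = 11100111 → 3-byte char #6 = E7 A6 8B.
Offset 18: leading byte 0xEB = 11101011 → 3-byte char #7 = EB 9F AA.
Offset 21: leading byte 0xEA = 11101010 → 3-byte char #8 = EA B0 B4.
Leading byte 0xEA = 11101010 matches 1110xxxx → 3-byte sequence.
Byte 1: 0xEA = 11101010, payload 1010 (4 bits).
Byte 2: 0xB0 = 10110000 (10xxxxxx ✓), payload 110000.
Byte 3: 0xB4 = 10110100 (10xxxxxx ✓), payload 110100.
Concatenate: 1010110000110100 = 0xAC34 (16 bits → U+AC34).

U+AC34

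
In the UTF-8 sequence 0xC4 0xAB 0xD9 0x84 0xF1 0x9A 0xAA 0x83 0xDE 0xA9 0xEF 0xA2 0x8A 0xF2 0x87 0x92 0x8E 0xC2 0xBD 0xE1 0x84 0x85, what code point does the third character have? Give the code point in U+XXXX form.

U+5AA83

Offset 0: leading byte 0xC4 = 11000100 → 2-byte char #1 = C4 AB.
Offset 2: leading byte 0xD9 = 11011001 → 2-byte char #2 = D9 84.
Offset 4: leading byte 0xF1 = 11110001 → 4-byte char #3 = F1 9A AA 83.
Leading byte 0xF1 = 11110001 matches 11110xxx → 4-byte sequence.
Byte 1: 0xF1 = 11110001, payload 001 (3 bits).
Byte 2: 0x9A = 10011010 (10xxxxxx ✓), payload 011010.
Byte 3: 0xAA = 10101010 (10xxxxxx ✓), payload 101010.
Byte 4: 0x83 = 10000011 (10xxxxxx ✓), payload 000011.
Concatenate: 001011010101010000011 = 0x5AA83 (21 bits → U+5AA83).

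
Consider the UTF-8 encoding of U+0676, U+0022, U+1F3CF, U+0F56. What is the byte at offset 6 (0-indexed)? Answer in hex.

0x8F

U+0676 → 2-byte form D9 B6 at offsets 0–1.
U+0022 → 1-byte form 22 at offsets 2–2.
U+1F3CF → 4-byte form F0 9F 8F 8F at offsets 3–6.
Offset 6 falls in char 3's range; it's byte 4 of F0 9F 8F 8F = 0x8F.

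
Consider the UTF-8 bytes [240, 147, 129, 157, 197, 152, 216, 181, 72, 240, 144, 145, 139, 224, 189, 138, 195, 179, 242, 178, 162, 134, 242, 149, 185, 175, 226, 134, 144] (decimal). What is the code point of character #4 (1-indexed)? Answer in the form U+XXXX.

Offset 0: leading byte 0xF0 = 11110000 → 4-byte char #1 = F0 93 81 9D.
Offset 4: leading byte 0xC5 = 11000101 → 2-byte char #2 = C5 98.
Offset 6: leading byte 0xD8 = 11011000 → 2-byte char #3 = D8 B5.
Offset 8: leading byte 0x48 = 01001000 → 1-byte char #4 = 48.
Leading byte 0x48 = 01001000 matches 0xxxxxxx → 1-byte sequence.
Byte 1: 0x48 = 01001000, payload 1001000 (7 bits).
Concatenate: 1001000 = 0x48 (7 bits → U+0048).

U+0048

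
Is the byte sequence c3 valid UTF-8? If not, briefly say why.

Leading byte 0xC3 = 11000011 → 2-byte form, but only 1 byte is present.

invalid (sequence truncated)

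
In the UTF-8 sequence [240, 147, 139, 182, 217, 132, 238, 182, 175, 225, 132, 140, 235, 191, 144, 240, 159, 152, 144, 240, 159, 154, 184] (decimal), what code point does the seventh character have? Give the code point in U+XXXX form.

U+1F6B8

Offset 0: leading byte 0xF0 = 11110000 → 4-byte char #1 = F0 93 8B B6.
Offset 4: leading byte 0xD9 = 11011001 → 2-byte char #2 = D9 84.
Offset 6: leading byte 0xEE = 11101110 → 3-byte char #3 = EE B6 AF.
Offset 9: leading byte 0xE1 = 11100001 → 3-byte char #4 = E1 84 8C.
Offset 12: leading byte 0xEB = 11101011 → 3-byte char #5 = EB BF 90.
Offset 15: leading byte 0xF0 = 11110000 → 4-byte char #6 = F0 9F 98 90.
Offset 19: leading byte 0xF0 = 11110000 → 4-byte char #7 = F0 9F 9A B8.
Leading byte 0xF0 = 11110000 matches 11110xxx → 4-byte sequence.
Byte 1: 0xF0 = 11110000, payload 000 (3 bits).
Byte 2: 0x9F = 10011111 (10xxxxxx ✓), payload 011111.
Byte 3: 0x9A = 10011010 (10xxxxxx ✓), payload 011010.
Byte 4: 0xB8 = 10111000 (10xxxxxx ✓), payload 111000.
Concatenate: 000011111011010111000 = 0x1F6B8 (21 bits → U+1F6B8).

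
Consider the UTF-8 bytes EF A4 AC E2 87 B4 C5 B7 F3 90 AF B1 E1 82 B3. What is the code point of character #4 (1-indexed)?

U+D0BF1

Offset 0: leading byte 0xEF = 11101111 → 3-byte char #1 = EF A4 AC.
Offset 3: leading byte 0xE2 = 11100010 → 3-byte char #2 = E2 87 B4.
Offset 6: leading byte 0xC5 = 11000101 → 2-byte char #3 = C5 B7.
Offset 8: leading byte 0xF3 = 11110011 → 4-byte char #4 = F3 90 AF B1.
Leading byte 0xF3 = 11110011 matches 11110xxx → 4-byte sequence.
Byte 1: 0xF3 = 11110011, payload 011 (3 bits).
Byte 2: 0x90 = 10010000 (10xxxxxx ✓), payload 010000.
Byte 3: 0xAF = 10101111 (10xxxxxx ✓), payload 101111.
Byte 4: 0xB1 = 10110001 (10xxxxxx ✓), payload 110001.
Concatenate: 011010000101111110001 = 0xD0BF1 (21 bits → U+D0BF1).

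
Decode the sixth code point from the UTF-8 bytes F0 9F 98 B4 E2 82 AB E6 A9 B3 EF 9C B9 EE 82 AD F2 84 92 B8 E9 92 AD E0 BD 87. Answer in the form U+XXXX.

U+844B8

Offset 0: leading byte 0xF0 = 11110000 → 4-byte char #1 = F0 9F 98 B4.
Offset 4: leading byte 0xE2 = 11100010 → 3-byte char #2 = E2 82 AB.
Offset 7: leading byte 0xE6 = 11100110 → 3-byte char #3 = E6 A9 B3.
Offset 10: leading byte 0xEF = 11101111 → 3-byte char #4 = EF 9C B9.
Offset 13: leading byte 0xEE = 11101110 → 3-byte char #5 = EE 82 AD.
Offset 16: leading byte 0xF2 = 11110010 → 4-byte char #6 = F2 84 92 B8.
Leading byte 0xF2 = 11110010 matches 11110xxx → 4-byte sequence.
Byte 1: 0xF2 = 11110010, payload 010 (3 bits).
Byte 2: 0x84 = 10000100 (10xxxxxx ✓), payload 000100.
Byte 3: 0x92 = 10010010 (10xxxxxx ✓), payload 010010.
Byte 4: 0xB8 = 10111000 (10xxxxxx ✓), payload 111000.
Concatenate: 010000100010010111000 = 0x844B8 (21 bits → U+844B8).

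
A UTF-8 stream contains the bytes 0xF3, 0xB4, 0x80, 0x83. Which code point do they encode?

U+F4003

Leading byte 0xF3 = 11110011 matches 11110xxx → 4-byte sequence.
Byte 1: 0xF3 = 11110011, payload 011 (3 bits).
Byte 2: 0xB4 = 10110100 (10xxxxxx ✓), payload 110100.
Byte 3: 0x80 = 10000000 (10xxxxxx ✓), payload 000000.
Byte 4: 0x83 = 10000011 (10xxxxxx ✓), payload 000011.
Concatenate: 011110100000000000011 = 0xF4003 (21 bits → U+F4003).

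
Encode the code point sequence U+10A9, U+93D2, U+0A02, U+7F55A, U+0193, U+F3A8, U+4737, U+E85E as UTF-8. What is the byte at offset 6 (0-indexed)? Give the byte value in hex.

U+10A9 → 3-byte form E1 82 A9 at offsets 0–2.
U+93D2 → 3-byte form E9 8F 92 at offsets 3–5.
U+0A02 → 3-byte form E0 A8 82 at offsets 6–8.
Offset 6 falls in char 3's range; it's byte 1 of E0 A8 82 = 0xE0.

0xE0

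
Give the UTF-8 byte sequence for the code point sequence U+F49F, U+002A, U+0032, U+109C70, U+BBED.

EF 92 9F 2A 32 F4 89 B1 B0 EB AF AD

U+F49F: 3-byte form → EF 92 9F.
U+002A: 1-byte form → 2A.
U+0032: 1-byte form → 32.
U+109C70: 4-byte form → F4 89 B1 B0.
U+BBED: 3-byte form → EB AF AD.
Concatenated (12 bytes): EF 92 9F 2A 32 F4 89 B1 B0 EB AF AD.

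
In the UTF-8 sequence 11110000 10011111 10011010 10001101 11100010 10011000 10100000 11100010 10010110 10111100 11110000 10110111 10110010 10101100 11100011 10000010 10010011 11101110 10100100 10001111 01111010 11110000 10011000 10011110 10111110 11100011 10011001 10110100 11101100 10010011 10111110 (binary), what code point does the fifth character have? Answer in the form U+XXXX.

Offset 0: leading byte 0xF0 = 11110000 → 4-byte char #1 = F0 9F 9A 8D.
Offset 4: leading byte 0xE2 = 11100010 → 3-byte char #2 = E2 98 A0.
Offset 7: leading byte 0xE2 = 11100010 → 3-byte char #3 = E2 96 BC.
Offset 10: leading byte 0xF0 = 11110000 → 4-byte char #4 = F0 B7 B2 AC.
Offset 14: leading byte 0xE3 = 11100011 → 3-byte char #5 = E3 82 93.
Leading byte 0xE3 = 11100011 matches 1110xxxx → 3-byte sequence.
Byte 1: 0xE3 = 11100011, payload 0011 (4 bits).
Byte 2: 0x82 = 10000010 (10xxxxxx ✓), payload 000010.
Byte 3: 0x93 = 10010011 (10xxxxxx ✓), payload 010011.
Concatenate: 0011000010010011 = 0x3093 (16 bits → U+3093).

U+3093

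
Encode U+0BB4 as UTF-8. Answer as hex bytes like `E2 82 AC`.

E0 AE B4

U+0BB4 = 0xBB4 = 2996 decimal. In range U+0800–U+FFFF → 3-byte form: 1110xxxx 10xxxxxx 10xxxxxx.
Binary (16 bits): 0000101110110100.
Split 4+6+6: 0000 | 101110 | 110100.
Byte 1: 11100000 = 0xE0.
Byte 2: 10101110 = 0xAE.
Byte 3: 10110100 = 0xB4.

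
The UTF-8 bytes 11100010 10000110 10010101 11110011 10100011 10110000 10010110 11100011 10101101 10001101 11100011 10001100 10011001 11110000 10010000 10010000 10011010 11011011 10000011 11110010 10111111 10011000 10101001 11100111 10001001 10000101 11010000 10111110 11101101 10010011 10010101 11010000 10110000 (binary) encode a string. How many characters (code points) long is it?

11

Byte at offset 0: 0xE2 = 11100010 → 3-byte char (#1). Advance 3.
Byte at offset 3: 0xF3 = 11110011 → 4-byte char (#2). Advance 4.
Byte at offset 7: 0xE3 = 11100011 → 3-byte char (#3). Advance 3.
Byte at offset 10: 0xE3 = 11100011 → 3-byte char (#4). Advance 3.
Byte at offset 13: 0xF0 = 11110000 → 4-byte char (#5). Advance 4.
Byte at offset 17: 0xDB = 11011011 → 2-byte char (#6). Advance 2.
Byte at offset 19: 0xF2 = 11110010 → 4-byte char (#7). Advance 4.
Byte at offset 23: 0xE7 = 11100111 → 3-byte char (#8). Advance 3.
Byte at offset 26: 0xD0 = 11010000 → 2-byte char (#9). Advance 2.
Byte at offset 28: 0xED = 11101101 → 3-byte char (#10). Advance 3.
Byte at offset 31: 0xD0 = 11010000 → 2-byte char (#11). Advance 2.
Reached end at offset 33 after 11 code points.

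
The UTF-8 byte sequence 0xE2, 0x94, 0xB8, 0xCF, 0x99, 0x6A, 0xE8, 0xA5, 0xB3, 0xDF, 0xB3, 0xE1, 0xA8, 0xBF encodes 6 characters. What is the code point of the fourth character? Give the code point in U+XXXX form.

U+8973

Offset 0: leading byte 0xE2 = 11100010 → 3-byte char #1 = E2 94 B8.
Offset 3: leading byte 0xCF = 11001111 → 2-byte char #2 = CF 99.
Offset 5: leading byte 0x6A = 01101010 → 1-byte char #3 = 6A.
Offset 6: leading byte 0xE8 = 11101000 → 3-byte char #4 = E8 A5 B3.
Leading byte 0xE8 = 11101000 matches 1110xxxx → 3-byte sequence.
Byte 1: 0xE8 = 11101000, payload 1000 (4 bits).
Byte 2: 0xA5 = 10100101 (10xxxxxx ✓), payload 100101.
Byte 3: 0xB3 = 10110011 (10xxxxxx ✓), payload 110011.
Concatenate: 1000100101110011 = 0x8973 (16 bits → U+8973).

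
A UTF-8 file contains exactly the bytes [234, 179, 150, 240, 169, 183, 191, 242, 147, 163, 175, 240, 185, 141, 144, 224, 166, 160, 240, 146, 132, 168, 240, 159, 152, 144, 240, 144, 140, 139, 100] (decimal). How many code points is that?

Byte at offset 0: 0xEA = 11101010 → 3-byte char (#1). Advance 3.
Byte at offset 3: 0xF0 = 11110000 → 4-byte char (#2). Advance 4.
Byte at offset 7: 0xF2 = 11110010 → 4-byte char (#3). Advance 4.
Byte at offset 11: 0xF0 = 11110000 → 4-byte char (#4). Advance 4.
Byte at offset 15: 0xE0 = 11100000 → 3-byte char (#5). Advance 3.
Byte at offset 18: 0xF0 = 11110000 → 4-byte char (#6). Advance 4.
Byte at offset 22: 0xF0 = 11110000 → 4-byte char (#7). Advance 4.
Byte at offset 26: 0xF0 = 11110000 → 4-byte char (#8). Advance 4.
Byte at offset 30: 0x64 = 01100100 → 1-byte char (#9). Advance 1.
Reached end at offset 31 after 9 code points.

9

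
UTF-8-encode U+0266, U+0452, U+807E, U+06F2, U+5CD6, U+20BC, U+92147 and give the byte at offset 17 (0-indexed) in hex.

U+0266 → 2-byte form C9 A6 at offsets 0–1.
U+0452 → 2-byte form D1 92 at offsets 2–3.
U+807E → 3-byte form E8 81 BE at offsets 4–6.
U+06F2 → 2-byte form DB B2 at offsets 7–8.
U+5CD6 → 3-byte form E5 B3 96 at offsets 9–11.
U+20BC → 3-byte form E2 82 BC at offsets 12–14.
U+92147 → 4-byte form F2 92 85 87 at offsets 15–18.
Offset 17 falls in char 7's range; it's byte 3 of F2 92 85 87 = 0x85.

0x85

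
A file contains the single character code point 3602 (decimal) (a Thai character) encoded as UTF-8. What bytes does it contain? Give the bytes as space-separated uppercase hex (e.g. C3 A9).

U+0E12 = 0xE12 = 3602 decimal. In range U+0800–U+FFFF → 3-byte form: 1110xxxx 10xxxxxx 10xxxxxx.
Binary (16 bits): 0000111000010010.
Split 4+6+6: 0000 | 111000 | 010010.
Byte 1: 11100000 = 0xE0.
Byte 2: 10111000 = 0xB8.
Byte 3: 10010010 = 0x92.

E0 B8 92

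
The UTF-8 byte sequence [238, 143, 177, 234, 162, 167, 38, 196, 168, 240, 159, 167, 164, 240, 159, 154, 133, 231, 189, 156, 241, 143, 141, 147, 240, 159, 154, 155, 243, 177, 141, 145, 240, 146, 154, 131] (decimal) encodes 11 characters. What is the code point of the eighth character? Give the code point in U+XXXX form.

Offset 0: leading byte 0xEE = 11101110 → 3-byte char #1 = EE 8F B1.
Offset 3: leading byte 0xEA = 11101010 → 3-byte char #2 = EA A2 A7.
Offset 6: leading byte 0x26 = 00100110 → 1-byte char #3 = 26.
Offset 7: leading byte 0xC4 = 11000100 → 2-byte char #4 = C4 A8.
Offset 9: leading byte 0xF0 = 11110000 → 4-byte char #5 = F0 9F A7 A4.
Offset 13: leading byte 0xF0 = 11110000 → 4-byte char #6 = F0 9F 9A 85.
Offset 17: leading byte 0xE7 = 11100111 → 3-byte char #7 = E7 BD 9C.
Offset 20: leading byte 0xF1 = 11110001 → 4-byte char #8 = F1 8F 8D 93.
Leading byte 0xF1 = 11110001 matches 11110xxx → 4-byte sequence.
Byte 1: 0xF1 = 11110001, payload 001 (3 bits).
Byte 2: 0x8F = 10001111 (10xxxxxx ✓), payload 001111.
Byte 3: 0x8D = 10001101 (10xxxxxx ✓), payload 001101.
Byte 4: 0x93 = 10010011 (10xxxxxx ✓), payload 010011.
Concatenate: 001001111001101010011 = 0x4F353 (21 bits → U+4F353).

U+4F353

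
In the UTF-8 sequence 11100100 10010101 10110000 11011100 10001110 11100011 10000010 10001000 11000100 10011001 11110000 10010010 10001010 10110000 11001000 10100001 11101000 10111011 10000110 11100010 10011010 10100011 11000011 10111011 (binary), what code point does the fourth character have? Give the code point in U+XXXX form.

U+0119

Offset 0: leading byte 0xE4 = 11100100 → 3-byte char #1 = E4 95 B0.
Offset 3: leading byte 0xDC = 11011100 → 2-byte char #2 = DC 8E.
Offset 5: leading byte 0xE3 = 11100011 → 3-byte char #3 = E3 82 88.
Offset 8: leading byte 0xC4 = 11000100 → 2-byte char #4 = C4 99.
Leading byte 0xC4 = 11000100 matches 110xxxxx → 2-byte sequence.
Byte 1: 0xC4 = 11000100, payload 00100 (5 bits).
Byte 2: 0x99 = 10011001 (10xxxxxx ✓), payload 011001.
Concatenate: 00100011001 = 0x119 (11 bits → U+0119).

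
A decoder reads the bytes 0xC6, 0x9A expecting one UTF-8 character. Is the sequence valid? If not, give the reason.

Leading byte 0xC6 = 11000110 → 2-byte form.
Continuation bytes 0x9A=10011010 all match 10xxxxxx.
Decoded value 0x19A is ≥ 0x80 (shortest form) and not a surrogate.

valid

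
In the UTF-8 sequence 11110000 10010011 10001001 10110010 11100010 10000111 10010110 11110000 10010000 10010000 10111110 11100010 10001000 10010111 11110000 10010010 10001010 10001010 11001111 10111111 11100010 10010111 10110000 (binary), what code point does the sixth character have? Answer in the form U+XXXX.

U+03FF

Offset 0: leading byte 0xF0 = 11110000 → 4-byte char #1 = F0 93 89 B2.
Offset 4: leading byte 0xE2 = 11100010 → 3-byte char #2 = E2 87 96.
Offset 7: leading byte 0xF0 = 11110000 → 4-byte char #3 = F0 90 90 BE.
Offset 11: leading byte 0xE2 = 11100010 → 3-byte char #4 = E2 88 97.
Offset 14: leading byte 0xF0 = 11110000 → 4-byte char #5 = F0 92 8A 8A.
Offset 18: leading byte 0xCF = 11001111 → 2-byte char #6 = CF BF.
Leading byte 0xCF = 11001111 matches 110xxxxx → 2-byte sequence.
Byte 1: 0xCF = 11001111, payload 01111 (5 bits).
Byte 2: 0xBF = 10111111 (10xxxxxx ✓), payload 111111.
Concatenate: 01111111111 = 0x3FF (11 bits → U+03FF).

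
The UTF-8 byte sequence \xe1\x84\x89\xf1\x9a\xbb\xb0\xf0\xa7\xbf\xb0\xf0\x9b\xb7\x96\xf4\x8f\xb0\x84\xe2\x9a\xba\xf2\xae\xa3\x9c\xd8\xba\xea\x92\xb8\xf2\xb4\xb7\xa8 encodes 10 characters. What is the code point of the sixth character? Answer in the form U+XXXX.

U+26BA

Offset 0: leading byte 0xE1 = 11100001 → 3-byte char #1 = E1 84 89.
Offset 3: leading byte 0xF1 = 11110001 → 4-byte char #2 = F1 9A BB B0.
Offset 7: leading byte 0xF0 = 11110000 → 4-byte char #3 = F0 A7 BF B0.
Offset 11: leading byte 0xF0 = 11110000 → 4-byte char #4 = F0 9B B7 96.
Offset 15: leading byte 0xF4 = 11110100 → 4-byte char #5 = F4 8F B0 84.
Offset 19: leading byte 0xE2 = 11100010 → 3-byte char #6 = E2 9A BA.
Leading byte 0xE2 = 11100010 matches 1110xxxx → 3-byte sequence.
Byte 1: 0xE2 = 11100010, payload 0010 (4 bits).
Byte 2: 0x9A = 10011010 (10xxxxxx ✓), payload 011010.
Byte 3: 0xBA = 10111010 (10xxxxxx ✓), payload 111010.
Concatenate: 0010011010111010 = 0x26BA (16 bits → U+26BA).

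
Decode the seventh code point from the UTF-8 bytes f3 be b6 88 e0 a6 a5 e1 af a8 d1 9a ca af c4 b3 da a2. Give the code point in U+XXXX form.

U+06A2

Offset 0: leading byte 0xF3 = 11110011 → 4-byte char #1 = F3 BE B6 88.
Offset 4: leading byte 0xE0 = 11100000 → 3-byte char #2 = E0 A6 A5.
Offset 7: leading byte 0xE1 = 11100001 → 3-byte char #3 = E1 AF A8.
Offset 10: leading byte 0xD1 = 11010001 → 2-byte char #4 = D1 9A.
Offset 12: leading byte 0xCA = 11001010 → 2-byte char #5 = CA AF.
Offset 14: leading byte 0xC4 = 11000100 → 2-byte char #6 = C4 B3.
Offset 16: leading byte 0xDA = 11011010 → 2-byte char #7 = DA A2.
Leading byte 0xDA = 11011010 matches 110xxxxx → 2-byte sequence.
Byte 1: 0xDA = 11011010, payload 11010 (5 bits).
Byte 2: 0xA2 = 10100010 (10xxxxxx ✓), payload 100010.
Concatenate: 11010100010 = 0x6A2 (11 bits → U+06A2).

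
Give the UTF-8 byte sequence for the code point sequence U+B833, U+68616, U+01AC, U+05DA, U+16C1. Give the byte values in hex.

EB A0 B3 F1 A8 98 96 C6 AC D7 9A E1 9B 81

U+B833: 3-byte form → EB A0 B3.
U+68616: 4-byte form → F1 A8 98 96.
U+01AC: 2-byte form → C6 AC.
U+05DA: 2-byte form → D7 9A.
U+16C1: 3-byte form → E1 9B 81.
Concatenated (14 bytes): EB A0 B3 F1 A8 98 96 C6 AC D7 9A E1 9B 81.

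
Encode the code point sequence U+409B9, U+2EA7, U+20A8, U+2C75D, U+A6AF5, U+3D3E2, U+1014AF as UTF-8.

F1 80 A6 B9 E2 BA A7 E2 82 A8 F0 AC 9D 9D F2 A6 AB B5 F0 BD 8F A2 F4 81 92 AF

U+409B9: 4-byte form → F1 80 A6 B9.
U+2EA7: 3-byte form → E2 BA A7.
U+20A8: 3-byte form → E2 82 A8.
U+2C75D: 4-byte form → F0 AC 9D 9D.
U+A6AF5: 4-byte form → F2 A6 AB B5.
U+3D3E2: 4-byte form → F0 BD 8F A2.
U+1014AF: 4-byte form → F4 81 92 AF.
Concatenated (26 bytes): F1 80 A6 B9 E2 BA A7 E2 82 A8 F0 AC 9D 9D F2 A6 AB B5 F0 BD 8F A2 F4 81 92 AF.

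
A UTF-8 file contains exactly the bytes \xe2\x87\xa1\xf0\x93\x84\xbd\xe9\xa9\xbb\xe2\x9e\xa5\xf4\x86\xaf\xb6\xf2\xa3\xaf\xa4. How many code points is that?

6

Byte at offset 0: 0xE2 = 11100010 → 3-byte char (#1). Advance 3.
Byte at offset 3: 0xF0 = 11110000 → 4-byte char (#2). Advance 4.
Byte at offset 7: 0xE9 = 11101001 → 3-byte char (#3). Advance 3.
Byte at offset 10: 0xE2 = 11100010 → 3-byte char (#4). Advance 3.
Byte at offset 13: 0xF4 = 11110100 → 4-byte char (#5). Advance 4.
Byte at offset 17: 0xF2 = 11110010 → 4-byte char (#6). Advance 4.
Reached end at offset 21 after 6 code points.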